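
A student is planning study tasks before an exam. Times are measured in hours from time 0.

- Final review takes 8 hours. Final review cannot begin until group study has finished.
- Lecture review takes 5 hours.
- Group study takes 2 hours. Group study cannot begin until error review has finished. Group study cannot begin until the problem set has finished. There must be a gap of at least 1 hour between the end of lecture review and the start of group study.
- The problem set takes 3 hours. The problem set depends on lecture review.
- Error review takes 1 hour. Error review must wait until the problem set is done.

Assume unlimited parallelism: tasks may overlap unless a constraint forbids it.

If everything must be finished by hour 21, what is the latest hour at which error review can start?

Final review must finish by hour 21; it takes 8 hours, so it must start by 21 − 8 = hour 13.
Group study feeds into final review (must start by hour 13); so group study must finish by hour 13 and therefore start by hour 11.
Error review feeds into group study (must start by hour 11); so error review must finish by hour 11 and therefore start by hour 10.

10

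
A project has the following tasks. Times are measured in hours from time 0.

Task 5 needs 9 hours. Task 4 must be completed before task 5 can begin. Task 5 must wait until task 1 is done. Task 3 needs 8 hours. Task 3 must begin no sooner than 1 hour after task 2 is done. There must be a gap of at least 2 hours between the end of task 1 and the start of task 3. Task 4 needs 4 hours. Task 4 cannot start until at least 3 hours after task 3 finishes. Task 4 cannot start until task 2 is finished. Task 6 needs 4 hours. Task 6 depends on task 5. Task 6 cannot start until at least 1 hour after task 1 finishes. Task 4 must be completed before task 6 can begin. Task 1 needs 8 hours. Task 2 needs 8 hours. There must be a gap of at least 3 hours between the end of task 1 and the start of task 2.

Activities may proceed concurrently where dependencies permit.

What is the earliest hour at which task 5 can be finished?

Task 1 can start immediately at hour 0; it finishes at hour 8.
Task 2 cannot begin until task 1 (finishes hour 8, plus 3-hour gap → hour 11). It runs from hour 11 to 11 + 8 = hour 19.
Task 3 cannot start until task 2 (finishes hour 19, plus 1-hour gap → hour 20); task 1 (finishes hour 8, plus 2-hour gap → hour 10). The controlling bound is hour 20, so task 3 finishes at 20 + 8 = hour 28.
Task 4 needs all of task 3 (finishes hour 28, plus 3-hour gap → hour 31); task 2 (finishes hour 19). That puts its earliest start at hour 31; it finishes at 31 + 4 = hour 35.
Task 5 cannot start until task 4 (finishes hour 35); task 1 (finishes hour 8). The controlling bound is hour 35, so task 5 finishes at 35 + 9 = hour 44.

44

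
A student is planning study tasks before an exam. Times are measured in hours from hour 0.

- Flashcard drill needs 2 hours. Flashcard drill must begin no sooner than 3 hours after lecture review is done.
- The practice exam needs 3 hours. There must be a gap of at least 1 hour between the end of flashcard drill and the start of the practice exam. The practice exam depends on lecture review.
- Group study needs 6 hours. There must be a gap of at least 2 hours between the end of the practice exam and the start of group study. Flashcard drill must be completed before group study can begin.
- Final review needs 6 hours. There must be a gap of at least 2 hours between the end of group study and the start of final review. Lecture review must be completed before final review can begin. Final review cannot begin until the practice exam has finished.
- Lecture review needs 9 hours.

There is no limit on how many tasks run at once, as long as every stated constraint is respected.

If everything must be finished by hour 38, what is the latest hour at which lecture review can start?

To finish by hour 38, final review (duration 6) must start no later than hour 32.
Group study must finish before final review (must start by hour 32, minus 2-hour gap → hour 30). With a 6-hour duration, group study must start by 30 − 6 = hour 24.
The practice exam has several dependents: group study (must start by hour 24, minus 2-hour gap → hour 22); final review (must start by hour 32). The earliest of those limits is hour 22, so the practice exam must start by 22 − 3 = hour 19.
Flashcard drill must finish in time for the practice exam (must start by hour 19, minus 1-hour gap → hour 18); group study (must start by hour 24). The tightest is hour 18, so flashcard drill must start by 18 − 2 = hour 16.
Lecture review must finish in time for flashcard drill (must start by hour 16, minus 3-hour gap → hour 13); the practice exam (must start by hour 19); final review (must start by hour 32). The tightest is hour 13, so lecture review must start by 13 − 9 = hour 4.

4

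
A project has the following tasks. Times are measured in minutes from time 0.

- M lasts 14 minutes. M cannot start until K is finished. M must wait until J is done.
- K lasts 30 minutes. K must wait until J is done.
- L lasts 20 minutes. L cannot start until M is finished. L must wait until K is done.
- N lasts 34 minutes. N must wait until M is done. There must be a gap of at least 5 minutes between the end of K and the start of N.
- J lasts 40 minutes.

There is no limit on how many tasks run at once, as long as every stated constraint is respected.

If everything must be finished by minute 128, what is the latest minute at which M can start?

L must finish by minute 128; it takes 20 minutes, so it must start by 128 − 20 = minute 108.
To finish by minute 128, N (duration 34) must start no later than minute 94.
M feeds L (must start by minute 108); N (must start by minute 94). Taking the minimum, M must finish by minute 94 and start by 94 − 14 = minute 80.

80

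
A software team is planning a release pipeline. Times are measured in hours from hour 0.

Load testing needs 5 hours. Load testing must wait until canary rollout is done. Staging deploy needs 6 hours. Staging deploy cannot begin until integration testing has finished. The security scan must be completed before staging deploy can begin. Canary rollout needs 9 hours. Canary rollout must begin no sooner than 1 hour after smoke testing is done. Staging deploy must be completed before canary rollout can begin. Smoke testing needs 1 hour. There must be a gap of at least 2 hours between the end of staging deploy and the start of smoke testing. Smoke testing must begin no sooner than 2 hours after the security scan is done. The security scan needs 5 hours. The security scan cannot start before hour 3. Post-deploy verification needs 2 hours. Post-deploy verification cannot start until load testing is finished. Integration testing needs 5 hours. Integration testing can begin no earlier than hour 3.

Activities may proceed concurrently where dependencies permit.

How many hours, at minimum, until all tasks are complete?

34

The security scan cannot begin until its own release at hour 3. It runs from hour 3 to 3 + 5 = hour 8.
Integration testing waits on its own release at hour 3, so it starts at hour 3 and finishes at 3 + 5 = hour 8.
Staging deploy cannot start until integration testing (finishes hour 8); the security scan (finishes hour 8). The controlling bound is hour 8, so staging deploy finishes at 8 + 6 = hour 14.
Smoke testing cannot start until staging deploy (finishes hour 14, plus 2-hour gap → hour 16); the security scan (finishes hour 8, plus 2-hour gap → hour 10). The controlling bound is hour 16, so smoke testing finishes at 16 + 1 = hour 17.
Canary rollout cannot start until smoke testing (finishes hour 17, plus 1-hour gap → hour 18); staging deploy (finishes hour 14). The controlling bound is hour 18, so canary rollout finishes at 18 + 9 = hour 27.
Load testing cannot begin until canary rollout (finishes hour 27). It runs from hour 27 to 27 + 5 = hour 32.
Post-deploy verification cannot begin until load testing (finishes hour 32). It runs from hour 32 to 32 + 2 = hour 34.
All tasks are finished once the last one completes. Finish times: Integration testing at 8, The security scan at 8, Staging deploy at 14, Smoke testing at 17, Canary rollout at 27, Load testing at 32, Post-deploy verification at 34. The latest is hour 34.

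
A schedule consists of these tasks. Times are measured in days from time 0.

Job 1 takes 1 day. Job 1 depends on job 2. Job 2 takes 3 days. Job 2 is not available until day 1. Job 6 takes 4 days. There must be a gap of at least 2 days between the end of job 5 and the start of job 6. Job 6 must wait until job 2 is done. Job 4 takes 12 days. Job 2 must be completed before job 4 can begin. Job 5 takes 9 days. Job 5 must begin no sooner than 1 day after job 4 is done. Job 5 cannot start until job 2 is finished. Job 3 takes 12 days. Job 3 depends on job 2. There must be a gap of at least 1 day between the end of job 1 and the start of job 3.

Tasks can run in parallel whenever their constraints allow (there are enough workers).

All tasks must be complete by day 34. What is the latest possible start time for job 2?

3

Job 3 must finish by day 34; it takes 12 days, so it must start by 34 − 12 = day 22.
Job 1 feeds into job 3 (must start by day 22, minus 1-day gap → day 21); so job 1 must finish by day 21 and therefore start by day 20.
To finish by day 34, job 6 (duration 4) must start no later than day 30.
Job 5 must finish before job 6 (must start by day 30, minus 2-day gap → day 28). With a 9-day duration, job 5 must start by 28 − 9 = day 19.
Job 4 has to be done before job 5 (must start by day 19, minus 1-day gap → day 18). That means finishing by day 18, i.e. starting by 18 − 12 = day 6.
For job 2: job 1 (must start by day 20); job 3 (must start by day 22); job 4 (must start by day 6); job 5 (must start by day 19); job 6 (must start by day 30). The most restrictive is day 6; with a 3-day duration, job 2 must start by day 3.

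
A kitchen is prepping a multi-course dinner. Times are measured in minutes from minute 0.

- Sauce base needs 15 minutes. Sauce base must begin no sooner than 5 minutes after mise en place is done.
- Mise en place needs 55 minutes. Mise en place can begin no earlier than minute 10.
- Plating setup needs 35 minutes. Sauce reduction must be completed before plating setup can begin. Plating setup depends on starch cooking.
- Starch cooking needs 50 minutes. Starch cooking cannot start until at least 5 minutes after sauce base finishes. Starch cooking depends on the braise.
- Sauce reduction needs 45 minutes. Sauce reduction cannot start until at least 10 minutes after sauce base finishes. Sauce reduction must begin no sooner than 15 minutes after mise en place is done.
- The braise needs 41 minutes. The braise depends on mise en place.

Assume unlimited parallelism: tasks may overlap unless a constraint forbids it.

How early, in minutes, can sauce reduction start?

95

Mise en place waits on its own release at minute 10, so it starts at minute 10 and finishes at 10 + 55 = minute 65.
Sauce base cannot begin until mise en place (finishes minute 65, plus 5-minute gap → minute 70). It runs from minute 70 to 70 + 15 = minute 85.
Sauce reduction waits on sauce base (finishes minute 85, plus 10-minute gap → minute 95); mise en place (finishes minute 65, plus 15-minute gap → minute 80). The latest of these is minute 95, which is the earliest sauce reduction can start.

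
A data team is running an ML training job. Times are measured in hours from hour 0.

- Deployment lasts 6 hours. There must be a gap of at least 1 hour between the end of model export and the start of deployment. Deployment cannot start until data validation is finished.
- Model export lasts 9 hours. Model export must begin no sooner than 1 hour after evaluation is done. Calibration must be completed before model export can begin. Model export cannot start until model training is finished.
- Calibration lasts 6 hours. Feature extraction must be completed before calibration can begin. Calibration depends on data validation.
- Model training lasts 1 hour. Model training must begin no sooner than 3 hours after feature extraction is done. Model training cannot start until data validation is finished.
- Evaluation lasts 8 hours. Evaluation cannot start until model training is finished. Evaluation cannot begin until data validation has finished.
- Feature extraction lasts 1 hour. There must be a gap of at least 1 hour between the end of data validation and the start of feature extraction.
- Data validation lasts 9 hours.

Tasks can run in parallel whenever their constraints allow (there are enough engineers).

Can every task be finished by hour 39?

Data validation has no prerequisites, so it starts at hour 0 and finishes at hour 9.
Feature extraction waits on data validation (finishes hour 9, plus 1-hour gap → hour 10), so it starts at hour 10 and finishes at 10 + 1 = hour 11.
Calibration has to wait for feature extraction (finishes hour 11); data validation (finishes hour 9). The latest of these is hour 11, so calibration runs hour 11 to 11 + 6 = hour 17.
Model training has to wait for feature extraction (finishes hour 11, plus 3-hour gap → hour 14); data validation (finishes hour 9). The latest of these is hour 14, so model training runs hour 14 to 14 + 1 = hour 15.
Evaluation cannot start until model training (finishes hour 15); data validation (finishes hour 9). The controlling bound is hour 15, so evaluation finishes at 15 + 8 = hour 23.
For model export: evaluation (finishes hour 23, plus 1-hour gap → hour 24); calibration (finishes hour 17); model training (finishes hour 15). Taking the maximum gives a start of hour 24, and it finishes at 24 + 9 = hour 33.
Deployment cannot start until model export (finishes hour 33, plus 1-hour gap → hour 34); data validation (finishes hour 9). The controlling bound is hour 34, so deployment finishes at 34 + 6 = hour 40.
The earliest everything can be done is hour 40, which is after the deadline of 39, so it is not possible.

No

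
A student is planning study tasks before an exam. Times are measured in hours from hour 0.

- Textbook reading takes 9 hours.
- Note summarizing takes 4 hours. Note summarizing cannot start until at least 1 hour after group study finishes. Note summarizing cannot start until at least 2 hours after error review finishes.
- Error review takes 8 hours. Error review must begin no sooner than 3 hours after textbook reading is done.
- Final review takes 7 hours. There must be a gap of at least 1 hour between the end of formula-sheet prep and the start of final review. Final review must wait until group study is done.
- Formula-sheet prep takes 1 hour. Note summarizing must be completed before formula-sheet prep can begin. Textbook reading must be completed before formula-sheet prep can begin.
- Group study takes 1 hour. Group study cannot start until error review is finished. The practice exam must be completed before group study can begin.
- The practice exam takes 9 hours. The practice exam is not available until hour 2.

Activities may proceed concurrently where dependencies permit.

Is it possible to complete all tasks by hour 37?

Yes

After its own release at hour 2, the practice exam can start at hour 2 and finishes at hour 11.
Nothing blocks textbook reading, so it runs from hour 0 to hour 9.
Error review cannot begin until textbook reading (finishes hour 9, plus 3-hour gap → hour 12). It runs from hour 12 to 12 + 8 = hour 20.
Group study cannot start until error review (finishes hour 20); the practice exam (finishes hour 11). The controlling bound is hour 20, so group study finishes at 20 + 1 = hour 21.
For note summarizing: group study (finishes hour 21, plus 1-hour gap → hour 22); error review (finishes hour 20, plus 2-hour gap → hour 22). Taking the maximum gives a start of hour 22, and it finishes at 22 + 4 = hour 26.
Formula-sheet prep has to wait for note summarizing (finishes hour 26); textbook reading (finishes hour 9). The latest of these is hour 26, so formula-sheet prep runs hour 26 to 26 + 1 = hour 27.
For final review: formula-sheet prep (finishes hour 27, plus 1-hour gap → hour 28); group study (finishes hour 21). Taking the maximum gives a start of hour 28, and it finishes at 28 + 7 = hour 35.
Every task is finished by hour 35, which is no later than the deadline of 37, so the schedule is feasible.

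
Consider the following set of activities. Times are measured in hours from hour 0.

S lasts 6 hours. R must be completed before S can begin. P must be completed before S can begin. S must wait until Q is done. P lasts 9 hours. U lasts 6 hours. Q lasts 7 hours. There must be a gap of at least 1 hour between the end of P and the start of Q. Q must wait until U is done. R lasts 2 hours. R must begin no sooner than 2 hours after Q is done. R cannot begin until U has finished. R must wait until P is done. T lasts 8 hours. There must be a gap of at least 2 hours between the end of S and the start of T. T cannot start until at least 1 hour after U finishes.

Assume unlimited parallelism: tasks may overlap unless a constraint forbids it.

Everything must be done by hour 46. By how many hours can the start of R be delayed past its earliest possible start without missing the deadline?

9

U has no prerequisites, so it starts at hour 0 and finishes at hour 6.
P has no prerequisites, so it starts at hour 0 and finishes at hour 9.
For Q: P (finishes hour 9, plus 1-hour gap → hour 10); U (finishes hour 6). Taking the maximum gives a start of hour 10, and it finishes at 10 + 7 = hour 17.
R needs all of Q (finishes hour 17, plus 2-hour gap → hour 19); U (finishes hour 6); P (finishes hour 9). That puts its earliest start at hour 19; it finishes at 19 + 2 = hour 21.

Working backward from the deadline:
T has no dependents, so it just needs to finish by hour 46. Starting by 46 − 8 = hour 38 achieves that.
Since T (must start by hour 38, minus 2-hour gap → hour 36) depends on it, S must finish by hour 36. Backing off its 6-hour duration gives a latest start of hour 30.
Since S (must start by hour 30) depends on it, R must finish by hour 30. Backing off its 2-hour duration gives a latest start of hour 28.
So R can start as early as hour 19 and as late as hour 28, giving 28 − 19 = 9 hours of slack.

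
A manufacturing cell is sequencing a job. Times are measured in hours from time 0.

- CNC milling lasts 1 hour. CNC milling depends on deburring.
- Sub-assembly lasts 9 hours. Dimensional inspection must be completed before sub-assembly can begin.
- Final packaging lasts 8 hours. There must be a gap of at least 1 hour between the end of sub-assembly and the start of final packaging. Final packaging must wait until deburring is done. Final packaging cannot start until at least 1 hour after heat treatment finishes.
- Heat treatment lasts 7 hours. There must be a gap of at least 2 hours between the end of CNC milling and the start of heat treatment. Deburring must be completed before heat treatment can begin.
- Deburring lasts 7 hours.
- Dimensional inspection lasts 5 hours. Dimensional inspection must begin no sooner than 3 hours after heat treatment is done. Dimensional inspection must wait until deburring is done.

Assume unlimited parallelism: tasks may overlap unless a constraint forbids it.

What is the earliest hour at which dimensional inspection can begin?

20

Deburring can start immediately at hour 0; it finishes at hour 7.
CNC milling waits on deburring (finishes hour 7), so it starts at hour 7 and finishes at 7 + 1 = hour 8.
Heat treatment has to wait for CNC milling (finishes hour 8, plus 2-hour gap → hour 10); deburring (finishes hour 7). The latest of these is hour 10, so heat treatment runs hour 10 to 10 + 7 = hour 17.
Dimensional inspection waits on heat treatment (finishes hour 17, plus 3-hour gap → hour 20); deburring (finishes hour 7). The latest of these is hour 20, which is the earliest dimensional inspection can start.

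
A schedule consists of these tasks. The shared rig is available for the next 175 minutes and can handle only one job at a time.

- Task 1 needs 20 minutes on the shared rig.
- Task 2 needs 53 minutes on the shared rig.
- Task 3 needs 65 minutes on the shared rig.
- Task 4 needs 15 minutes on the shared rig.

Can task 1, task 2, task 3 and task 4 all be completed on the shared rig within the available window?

Yes

Running back to back, the jobs need 20 + 53 + 65 + 15 = 153 minutes on the shared rig.
Since 153 ≤ 175, they fit within the window.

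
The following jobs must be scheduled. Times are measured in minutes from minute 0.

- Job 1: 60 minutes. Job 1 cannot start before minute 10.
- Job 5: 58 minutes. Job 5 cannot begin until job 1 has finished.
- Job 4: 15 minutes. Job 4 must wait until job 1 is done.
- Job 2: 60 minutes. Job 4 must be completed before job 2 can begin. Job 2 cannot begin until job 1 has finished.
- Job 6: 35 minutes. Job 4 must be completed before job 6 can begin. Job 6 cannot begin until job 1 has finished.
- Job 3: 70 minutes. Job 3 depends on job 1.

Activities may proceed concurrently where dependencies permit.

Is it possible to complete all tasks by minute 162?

Yes

After its own release at minute 10, job 1 can start at minute 10 and finishes at minute 70.
Job 5 waits on job 1 (finishes minute 70), so it starts at minute 70 and finishes at 70 + 58 = minute 128.
After job 1 (finishes minute 70), job 4 can start at minute 70 and finishes at minute 85.
For job 6: job 4 (finishes minute 85); job 1 (finishes minute 70). Taking the maximum gives a start of minute 85, and it finishes at 85 + 35 = minute 120.
Job 2 needs all of job 4 (finishes minute 85); job 1 (finishes minute 70). That puts its earliest start at minute 85; it finishes at 85 + 60 = minute 145.
Job 3 cannot begin until job 1 (finishes minute 70). It runs from minute 70 to 70 + 70 = minute 140.
Every task is finished by minute 145, which is no later than the deadline of 162, so the schedule is feasible.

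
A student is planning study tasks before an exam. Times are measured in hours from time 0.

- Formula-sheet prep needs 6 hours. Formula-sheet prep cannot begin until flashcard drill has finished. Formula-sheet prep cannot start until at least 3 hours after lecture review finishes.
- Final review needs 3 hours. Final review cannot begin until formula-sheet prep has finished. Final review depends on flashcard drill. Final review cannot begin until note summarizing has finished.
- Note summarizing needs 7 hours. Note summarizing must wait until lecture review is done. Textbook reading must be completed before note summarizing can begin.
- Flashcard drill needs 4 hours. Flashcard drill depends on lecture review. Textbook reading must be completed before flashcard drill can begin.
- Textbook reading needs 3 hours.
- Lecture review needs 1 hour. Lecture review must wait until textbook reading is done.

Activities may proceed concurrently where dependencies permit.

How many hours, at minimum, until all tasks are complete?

Nothing blocks textbook reading, so it runs from hour 0 to hour 3.
Lecture review cannot begin until textbook reading (finishes hour 3). It runs from hour 3 to 3 + 1 = hour 4.
For note summarizing: lecture review (finishes hour 4); textbook reading (finishes hour 3). Taking the maximum gives a start of hour 4, and it finishes at 4 + 7 = hour 11.
For flashcard drill: lecture review (finishes hour 4); textbook reading (finishes hour 3). Taking the maximum gives a start of hour 4, and it finishes at 4 + 4 = hour 8.
Formula-sheet prep has to wait for flashcard drill (finishes hour 8); lecture review (finishes hour 4, plus 3-hour gap → hour 7). The latest of these is hour 8, so formula-sheet prep runs hour 8 to 8 + 6 = hour 14.
Final review cannot start until formula-sheet prep (finishes hour 14); flashcard drill (finishes hour 8); note summarizing (finishes hour 11). The controlling bound is hour 14, so final review finishes at 14 + 3 = hour 17.
All tasks are finished once the last one completes. Finish times: Textbook reading at 3, Lecture review at 4, Flashcard drill at 8, Note summarizing at 11, Formula-sheet prep at 14, Final review at 17. The latest is hour 17.

17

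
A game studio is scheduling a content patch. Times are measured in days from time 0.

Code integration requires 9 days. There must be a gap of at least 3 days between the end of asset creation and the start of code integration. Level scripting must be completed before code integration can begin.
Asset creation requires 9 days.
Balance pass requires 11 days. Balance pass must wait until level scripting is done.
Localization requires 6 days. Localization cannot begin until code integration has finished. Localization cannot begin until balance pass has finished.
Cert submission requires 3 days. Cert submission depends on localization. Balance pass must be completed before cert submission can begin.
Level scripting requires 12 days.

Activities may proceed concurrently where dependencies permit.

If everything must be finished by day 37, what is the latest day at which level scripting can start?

5

Cert submission must finish by day 37; it takes 3 days, so it must start by 37 − 3 = day 34.
Localization has to be done before cert submission (must start by day 34). That means finishing by day 34, i.e. starting by 34 − 6 = day 28.
Code integration has to be done before localization (must start by day 28). That means finishing by day 28, i.e. starting by 28 − 9 = day 19.
Balance pass has several dependents: localization (must start by day 28); cert submission (must start by day 34). The earliest of those limits is day 28, so balance pass must start by 28 − 11 = day 17.
For level scripting: code integration (must start by day 19); balance pass (must start by day 17). The most restrictive is day 17; with a 12-day duration, level scripting must start by day 5.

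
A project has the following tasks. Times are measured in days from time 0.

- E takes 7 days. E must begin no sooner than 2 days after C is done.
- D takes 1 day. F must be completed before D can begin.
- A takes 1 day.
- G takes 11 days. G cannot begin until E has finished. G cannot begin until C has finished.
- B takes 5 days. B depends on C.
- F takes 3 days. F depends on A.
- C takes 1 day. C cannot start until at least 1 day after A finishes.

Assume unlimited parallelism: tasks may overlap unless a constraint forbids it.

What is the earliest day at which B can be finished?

Nothing blocks A, so it runs from day 0 to day 1.
After A (finishes day 1, plus 1-day gap → day 2), C can start at day 2 and finishes at day 3.
B waits on C (finishes day 3), so it starts at day 3 and finishes at 3 + 5 = day 8.

8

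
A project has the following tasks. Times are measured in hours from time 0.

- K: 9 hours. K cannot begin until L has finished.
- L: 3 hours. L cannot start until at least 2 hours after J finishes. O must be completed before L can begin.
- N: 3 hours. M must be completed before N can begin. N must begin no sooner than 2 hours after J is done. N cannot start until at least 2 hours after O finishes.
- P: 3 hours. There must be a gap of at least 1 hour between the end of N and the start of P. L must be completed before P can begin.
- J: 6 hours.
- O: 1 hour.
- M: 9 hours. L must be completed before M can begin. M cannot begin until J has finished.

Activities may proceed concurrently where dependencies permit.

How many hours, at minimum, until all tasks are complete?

27

O has no prerequisites, so it starts at hour 0 and finishes at hour 1.
J has no prerequisites, so it starts at hour 0 and finishes at hour 6.
L cannot start until J (finishes hour 6, plus 2-hour gap → hour 8); O (finishes hour 1). The controlling bound is hour 8, so L finishes at 8 + 3 = hour 11.
M has to wait for L (finishes hour 11); J (finishes hour 6). The latest of these is hour 11, so M runs hour 11 to 11 + 9 = hour 20.
For N: M (finishes hour 20); J (finishes hour 6, plus 2-hour gap → hour 8); O (finishes hour 1, plus 2-hour gap → hour 3). Taking the maximum gives a start of hour 20, and it finishes at 20 + 3 = hour 23.
For P: N (finishes hour 23, plus 1-hour gap → hour 24); L (finishes hour 11). Taking the maximum gives a start of hour 24, and it finishes at 24 + 3 = hour 27.
After L (finishes hour 11), K can start at hour 11 and finishes at hour 20.
All tasks are finished once the last one completes. Finish times: J at 6, K at 20, L at 11, M at 20, N at 23, O at 1, P at 27. The latest is hour 27.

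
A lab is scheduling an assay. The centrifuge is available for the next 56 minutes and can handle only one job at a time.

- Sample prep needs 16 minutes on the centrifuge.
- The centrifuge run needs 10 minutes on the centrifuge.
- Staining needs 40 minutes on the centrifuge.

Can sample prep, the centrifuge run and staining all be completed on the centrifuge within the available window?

No

Running back to back, the jobs need 16 + 10 + 40 = 66 minutes on the centrifuge.
Since 66 > 56, they cannot all fit.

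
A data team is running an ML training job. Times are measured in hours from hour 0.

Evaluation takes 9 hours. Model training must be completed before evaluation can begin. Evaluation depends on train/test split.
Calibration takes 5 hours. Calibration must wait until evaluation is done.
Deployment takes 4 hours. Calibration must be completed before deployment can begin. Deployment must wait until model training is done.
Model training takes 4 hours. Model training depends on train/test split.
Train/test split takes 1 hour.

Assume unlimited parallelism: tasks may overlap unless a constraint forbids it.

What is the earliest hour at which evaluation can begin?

5

Train/test split has no prerequisites, so it starts at hour 0 and finishes at hour 1.
Model training waits on train/test split (finishes hour 1), so it starts at hour 1 and finishes at 1 + 4 = hour 5.
Evaluation waits on model training (finishes hour 5); train/test split (finishes hour 1). The latest of these is hour 5, which is the earliest evaluation can start.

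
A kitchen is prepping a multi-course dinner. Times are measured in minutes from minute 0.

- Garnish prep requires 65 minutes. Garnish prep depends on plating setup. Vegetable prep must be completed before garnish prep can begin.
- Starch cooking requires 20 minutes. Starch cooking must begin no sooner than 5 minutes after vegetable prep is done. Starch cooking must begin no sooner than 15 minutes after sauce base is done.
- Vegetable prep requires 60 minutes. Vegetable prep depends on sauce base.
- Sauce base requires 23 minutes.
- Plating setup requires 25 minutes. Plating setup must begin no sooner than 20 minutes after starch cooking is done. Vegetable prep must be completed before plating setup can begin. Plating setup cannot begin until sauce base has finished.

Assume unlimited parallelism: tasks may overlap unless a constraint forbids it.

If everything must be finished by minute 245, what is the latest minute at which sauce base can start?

27

Garnish prep must finish by minute 245; it takes 65 minutes, so it must start by 245 − 65 = minute 180.
Plating setup must finish before garnish prep (must start by minute 180). With a 25-minute duration, plating setup must start by 180 − 25 = minute 155.
Since plating setup (must start by minute 155, minus 20-minute gap → minute 135) depends on it, starch cooking must finish by minute 135. Backing off its 20-minute duration gives a latest start of minute 115.
Vegetable prep feeds starch cooking (must start by minute 115, minus 5-minute gap → minute 110); plating setup (must start by minute 155); garnish prep (must start by minute 180). Taking the minimum, vegetable prep must finish by minute 110 and start by 110 − 60 = minute 50.
For sauce base: vegetable prep (must start by minute 50); starch cooking (must start by minute 115, minus 15-minute gap → minute 100); plating setup (must start by minute 155). The most restrictive is minute 50; with a 23-minute duration, sauce base must start by minute 27.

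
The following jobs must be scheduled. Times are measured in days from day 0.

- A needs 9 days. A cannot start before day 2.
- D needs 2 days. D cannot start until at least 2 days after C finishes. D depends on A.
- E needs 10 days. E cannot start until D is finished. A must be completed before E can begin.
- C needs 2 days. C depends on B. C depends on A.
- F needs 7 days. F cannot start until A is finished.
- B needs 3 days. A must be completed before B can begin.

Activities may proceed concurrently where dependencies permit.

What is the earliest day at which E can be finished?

30

After its own release at day 2, A can start at day 2 and finishes at day 11.
After A (finishes day 11), B can start at day 11 and finishes at day 14.
C cannot start until B (finishes day 14); A (finishes day 11). The controlling bound is day 14, so C finishes at 14 + 2 = day 16.
D needs all of C (finishes day 16, plus 2-day gap → day 18); A (finishes day 11). That puts its earliest start at day 18; it finishes at 18 + 2 = day 20.
E has to wait for D (finishes day 20); A (finishes day 11). The latest of these is day 20, so E runs day 20 to 20 + 10 = day 30.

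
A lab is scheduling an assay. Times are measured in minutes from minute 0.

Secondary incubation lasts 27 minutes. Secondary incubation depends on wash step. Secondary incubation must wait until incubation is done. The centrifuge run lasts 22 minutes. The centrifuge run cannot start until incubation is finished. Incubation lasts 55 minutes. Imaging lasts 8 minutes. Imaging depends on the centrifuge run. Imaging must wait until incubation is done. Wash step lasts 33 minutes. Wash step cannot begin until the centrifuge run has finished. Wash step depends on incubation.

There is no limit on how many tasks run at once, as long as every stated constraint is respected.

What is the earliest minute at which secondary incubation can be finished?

137

Nothing blocks incubation, so it runs from minute 0 to minute 55.
The centrifuge run waits on incubation (finishes minute 55), so it starts at minute 55 and finishes at 55 + 22 = minute 77.
For wash step: the centrifuge run (finishes minute 77); incubation (finishes minute 55). Taking the maximum gives a start of minute 77, and it finishes at 77 + 33 = minute 110.
For secondary incubation: wash step (finishes minute 110); incubation (finishes minute 55). Taking the maximum gives a start of minute 110, and it finishes at 110 + 27 = minute 137.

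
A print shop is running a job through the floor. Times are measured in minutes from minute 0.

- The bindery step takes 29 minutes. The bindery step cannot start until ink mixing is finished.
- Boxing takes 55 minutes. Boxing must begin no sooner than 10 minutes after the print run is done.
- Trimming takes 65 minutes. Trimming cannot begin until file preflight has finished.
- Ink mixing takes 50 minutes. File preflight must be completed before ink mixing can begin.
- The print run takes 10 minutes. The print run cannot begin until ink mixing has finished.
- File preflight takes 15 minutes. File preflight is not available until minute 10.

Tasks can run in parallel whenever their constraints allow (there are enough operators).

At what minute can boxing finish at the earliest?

150

After its own release at minute 10, file preflight can start at minute 10 and finishes at minute 25.
Ink mixing waits on file preflight (finishes minute 25), so it starts at minute 25 and finishes at 25 + 50 = minute 75.
The print run waits on ink mixing (finishes minute 75), so it starts at minute 75 and finishes at 75 + 10 = minute 85.
Boxing cannot begin until the print run (finishes minute 85, plus 10-minute gap → minute 95). It runs from minute 95 to 95 + 55 = minute 150.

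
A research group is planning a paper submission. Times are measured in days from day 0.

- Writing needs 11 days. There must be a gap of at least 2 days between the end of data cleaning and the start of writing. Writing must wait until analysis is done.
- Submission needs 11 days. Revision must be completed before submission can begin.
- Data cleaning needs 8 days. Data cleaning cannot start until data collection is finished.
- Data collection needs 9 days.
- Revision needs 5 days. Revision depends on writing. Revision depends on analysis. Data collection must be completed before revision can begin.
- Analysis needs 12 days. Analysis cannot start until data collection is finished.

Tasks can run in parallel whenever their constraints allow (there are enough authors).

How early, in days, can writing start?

Nothing blocks data collection, so it runs from day 0 to day 9.
Analysis waits on data collection (finishes day 9), so it starts at day 9 and finishes at 9 + 12 = day 21.
After data collection (finishes day 9), data cleaning can start at day 9 and finishes at day 17.
Writing waits on data cleaning (finishes day 17, plus 2-day gap → day 19); analysis (finishes day 21). The latest of these is day 21, which is the earliest writing can start.

21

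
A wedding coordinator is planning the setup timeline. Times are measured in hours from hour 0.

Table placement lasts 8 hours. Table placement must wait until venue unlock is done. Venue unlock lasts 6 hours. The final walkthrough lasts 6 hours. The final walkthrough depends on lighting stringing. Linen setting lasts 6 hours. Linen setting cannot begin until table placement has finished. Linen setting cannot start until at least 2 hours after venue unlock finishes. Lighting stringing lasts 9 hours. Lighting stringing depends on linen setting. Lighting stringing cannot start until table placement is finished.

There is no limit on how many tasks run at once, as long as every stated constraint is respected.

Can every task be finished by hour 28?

Venue unlock has no prerequisites, so it starts at hour 0 and finishes at hour 6.
Table placement cannot begin until venue unlock (finishes hour 6). It runs from hour 6 to 6 + 8 = hour 14.
Linen setting needs all of table placement (finishes hour 14); venue unlock (finishes hour 6, plus 2-hour gap → hour 8). That puts its earliest start at hour 14; it finishes at 14 + 6 = hour 20.
For lighting stringing: linen setting (finishes hour 20); table placement (finishes hour 14). Taking the maximum gives a start of hour 20, and it finishes at 20 + 9 = hour 29.
After lighting stringing (finishes hour 29), the final walkthrough can start at hour 29 and finishes at hour 35.
The earliest everything can be done is hour 35, which is after the deadline of 28, so it is not possible.

No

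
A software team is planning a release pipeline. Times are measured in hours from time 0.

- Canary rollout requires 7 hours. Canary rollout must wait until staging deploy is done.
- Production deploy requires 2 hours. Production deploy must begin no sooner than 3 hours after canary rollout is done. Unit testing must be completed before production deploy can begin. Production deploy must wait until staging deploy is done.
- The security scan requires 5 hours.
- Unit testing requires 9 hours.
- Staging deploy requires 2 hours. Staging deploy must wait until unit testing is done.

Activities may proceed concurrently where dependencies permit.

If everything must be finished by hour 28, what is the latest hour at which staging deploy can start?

14

To finish by hour 28, production deploy (duration 2) must start no later than hour 26.
Since production deploy (must start by hour 26, minus 3-hour gap → hour 23) depends on it, canary rollout must finish by hour 23. Backing off its 7-hour duration gives a latest start of hour 16.
For staging deploy: canary rollout (must start by hour 16); production deploy (must start by hour 26). The most restrictive is hour 16; with a 2-hour duration, staging deploy must start by hour 14.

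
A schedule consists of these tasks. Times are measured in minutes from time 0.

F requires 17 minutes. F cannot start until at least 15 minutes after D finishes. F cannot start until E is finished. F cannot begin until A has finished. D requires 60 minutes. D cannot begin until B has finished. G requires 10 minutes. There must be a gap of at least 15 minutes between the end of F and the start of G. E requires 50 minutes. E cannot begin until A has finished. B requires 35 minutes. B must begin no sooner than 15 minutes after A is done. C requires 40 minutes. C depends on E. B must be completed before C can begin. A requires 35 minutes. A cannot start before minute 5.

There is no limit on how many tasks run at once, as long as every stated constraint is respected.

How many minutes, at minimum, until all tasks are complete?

207

After its own release at minute 5, A can start at minute 5 and finishes at minute 40.
E cannot begin until A (finishes minute 40). It runs from minute 40 to 40 + 50 = minute 90.
After A (finishes minute 40, plus 15-minute gap → minute 55), B can start at minute 55 and finishes at minute 90.
After B (finishes minute 90), D can start at minute 90 and finishes at minute 150.
For F: D (finishes minute 150, plus 15-minute gap → minute 165); E (finishes minute 90); A (finishes minute 40). Taking the maximum gives a start of minute 165, and it finishes at 165 + 17 = minute 182.
G waits on F (finishes minute 182, plus 15-minute gap → minute 197), so it starts at minute 197 and finishes at 197 + 10 = minute 207.
C cannot start until E (finishes minute 90); B (finishes minute 90). The controlling bound is minute 90, so C finishes at 90 + 40 = minute 130.
All tasks are finished once the last one completes. Finish times: A at 40, B at 90, C at 130, D at 150, E at 90, F at 182, G at 207. The latest is minute 207.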